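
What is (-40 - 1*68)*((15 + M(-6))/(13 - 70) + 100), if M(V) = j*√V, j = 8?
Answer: -204660/19 + 288*I*√6/19 ≈ -10772.0 + 37.129*I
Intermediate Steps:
M(V) = 8*√V
(-40 - 1*68)*((15 + M(-6))/(13 - 70) + 100) = (-40 - 1*68)*((15 + 8*√(-6))/(13 - 70) + 100) = (-40 - 68)*((15 + 8*(I*√6))/(-57) + 100) = -108*((15 + 8*I*√6)*(-1/57) + 100) = -108*((-5/19 - 8*I*√6/57) + 100) = -108*(1895/19 - 8*I*√6/57) = -204660/19 + 288*I*√6/19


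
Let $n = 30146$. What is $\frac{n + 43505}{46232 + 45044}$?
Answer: $\frac{73651}{91276} \approx 0.8069$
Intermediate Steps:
$\frac{n + 43505}{46232 + 45044} = \frac{30146 + 43505}{46232 + 45044} = \frac{73651}{91276}$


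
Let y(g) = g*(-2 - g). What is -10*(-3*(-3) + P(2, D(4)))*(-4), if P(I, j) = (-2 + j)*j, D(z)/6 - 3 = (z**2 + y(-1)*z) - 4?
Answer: 511080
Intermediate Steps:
D(z) = -6 + 6*z + 6*z**2 (D(z) = 18 + 6*((z**2 + (-1*(-1)*(2 - 1))*z) - 4) = 18 + 6*((z**2 + (-1*(-1)*1)*z) - 4) = 18 + 6*((z**2 + 1*z) - 4) = 18 + 6*((z**2 + z) - 4) = 18 + 6*((z + z**2) - 4) = 18 + 6*(-4 + z + z**2) = 18 + (-24 + 6*z + 6*z**2) = -6 + 6*z + 6*z**2)
P(I, j) = j*(-2 + j)
-10*(-3*(-3) + P(2, D(4)))*(-4) = -10*(-3*(-3) + (-6 + 6*4 + 6*4**2)*(-2 + (-6 + 6*4 + 6*4**2)))*(-4) = -10*(9 + (-6 + 24 + 6*16)*(-2 + (-6 + 24 + 6*16)))*(-4) = -10*(9 + (-6 + 24 + 96)*(-2 + (-6 + 24 + 96)))*(-4) = -10*(9 + 114*(-2 + 114))*(-4) = -10*(9 + 114*112)*(-4) = -10*(9 + 12768)*(-4) = -10*12777*(-4) = -127770*(-4) = 511080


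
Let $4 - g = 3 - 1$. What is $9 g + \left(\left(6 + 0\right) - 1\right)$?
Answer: $23$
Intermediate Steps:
$g = 2$ ($g = 4 - \left(3 - 1\right) = 4 - 2 = 2$)
$9 g + \left(\left(6 + 0\right) - 1\right) = 9 \cdot 2 + \left(\left(6 + 0\right) - 1\right) = 18 + \left(6 - 1\right) = 18 + 5 = 23$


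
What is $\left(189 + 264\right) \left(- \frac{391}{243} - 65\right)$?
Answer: $- \frac{2444086}{81} \approx -30174.0$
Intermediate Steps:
$\left(189 + 264\right) \left(- \frac{391}{243} - 65\right) = 453 \left(\left(-391\right) \frac{1}{243} - 65\right) = 453 \left(- \frac{391}{243} - 65\right) = 453 \left(- \frac{16186}{243}\right) = - \frac{2444086}{81}$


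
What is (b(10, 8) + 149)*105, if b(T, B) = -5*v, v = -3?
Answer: 17220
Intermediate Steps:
b(T, B) = 15 (b(T, B) = -5*(-3) = 15)
(b(10, 8) + 149)*105 = (15 + 149)*105 = 164*105 = 17220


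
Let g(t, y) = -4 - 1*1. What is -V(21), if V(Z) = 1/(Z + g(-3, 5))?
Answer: -1/16 ≈ -0.062500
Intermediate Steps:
g(t, y) = -5 (g(t, y) = -4 - 1 = -5)
V(Z) = 1/(-5 + Z) (V(Z) = 1/(Z - 5) = 1/(-5 + Z))
-V(21) = -1/(-5 + 21) = -1/16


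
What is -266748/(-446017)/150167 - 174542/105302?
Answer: -5845138762885421/3526407861308189 ≈ -1.6575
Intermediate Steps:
-266748/(-446017)/150167 - 174542/105302 = -266748*(-1/446017)*(1/150167) - 174542*1/105302 = (266748/446017)*(1/150167) - 87271/52651 = 266748/66977034839 - 87271/52651 = -5845138762885421/3526407861308189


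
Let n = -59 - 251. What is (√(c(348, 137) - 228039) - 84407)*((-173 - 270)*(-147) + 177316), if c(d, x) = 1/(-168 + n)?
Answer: -20463379859 + 242437*I*√52103263354/478 ≈ -2.0463e+10 + 1.1577e+8*I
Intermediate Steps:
n = -310
c(d, x) = -1/478 (c(d, x) = 1/(-168 - 310) = 1/(-478) = -1/478)
(√(c(348, 137) - 228039) - 84407)*((-173 - 270)*(-147) + 177316) = (√(-1/478 - 228039) - 84407)*((-173 - 270)*(-147) + 177316) = (√(-109002643/478) - 84407)*(-443*(-147) + 177316) = (I*√52103263354/478 - 84407)*(65121 + 177316) = (-84407 + I*√52103263354/478)*242437 = -20463379859 + 242437*I*√52103263354/478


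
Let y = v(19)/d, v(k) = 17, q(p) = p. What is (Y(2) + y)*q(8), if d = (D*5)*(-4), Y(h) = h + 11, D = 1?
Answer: 486/5 ≈ 97.200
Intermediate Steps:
Y(h) = 11 + h
d = -20 (d = (1*5)*(-4) = 5*(-4) = -20)
y = -17/20 (y = 17/(-20) = 17*(-1/20) = -17/20 ≈ -0.85000)
(Y(2) + y)*q(8) = ((11 + 2) - 17/20)*8 = (13 - 17/20)*8 = (243/20)*8 = 486/5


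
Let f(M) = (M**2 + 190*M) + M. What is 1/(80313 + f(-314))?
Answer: 1/118935 ≈ 8.4080e-6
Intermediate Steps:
f(M) = M**2 + 191*M
1/(80313 + f(-314)) = 1/(80313 - 314*(191 - 314)) = 1/(80313 - 314*(-123)) = 1/(80313 + 38622) = 1/118935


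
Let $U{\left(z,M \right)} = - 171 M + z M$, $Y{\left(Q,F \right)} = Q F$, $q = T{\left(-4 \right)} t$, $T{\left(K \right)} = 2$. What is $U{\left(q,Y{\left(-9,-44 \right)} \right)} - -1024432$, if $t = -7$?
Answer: $951172$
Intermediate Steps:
$q = -14$ ($q = 2 \left(-7\right) = -14$)
$Y{\left(Q,F \right)} = F Q$
$U{\left(z,M \right)} = - 171 M + M z$
$U{\left(q,Y{\left(-9,-44 \right)} \right)} - -1024432 = \left(-44\right) \left(-9\right) \left(-171 - 14\right) - -1024432 = 396 \left(-185\right) + 1024432 = -73260 + 1024432 = 951172$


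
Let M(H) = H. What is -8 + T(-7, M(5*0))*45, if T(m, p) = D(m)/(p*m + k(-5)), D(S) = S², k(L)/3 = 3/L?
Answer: -1233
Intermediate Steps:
k(L) = 9/L (k(L) = 3*(3/L) = 9/L)
T(m, p) = m²/(-9/5 + m*p) (T(m, p) = m²/(p*m + 9/(-5)) = m²/(m*p + 9*(-⅕)) = m²/(m*p - 9/5) = m²/(-9/5 + m*p))
-8 + T(-7, M(5*0))*45 = -8 + (5*(-7)²/(-9 + 5*(-7)*(5*0)))*45 = -8 + (5*49/(-9 + 5*(-7)*0))*45 = -8 + (5*49/(-9 + 0))*45 = -8 + (5*49/(-9))*45 = -8 + (5*49*(-⅑))*45 = -8 - 245/9*45 = -8 - 1225 = -1233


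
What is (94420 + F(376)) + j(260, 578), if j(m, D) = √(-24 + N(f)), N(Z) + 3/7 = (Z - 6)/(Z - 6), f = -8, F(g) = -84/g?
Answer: 8875459/94 + 2*I*√287/7 ≈ 94420.0 + 4.8403*I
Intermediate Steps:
N(Z) = 4/7 (N(Z) = -3/7 + (Z - 6)/(Z - 6) = -3/7 + (-6 + Z)/(-6 + Z) = -3/7 + 1 = 4/7)
j(m, D) = 2*I*√287/7 (j(m, D) = √(-24 + 4/7) = √(-164/7) = 2*I*√287/7)
(94420 + F(376)) + j(260, 578) = (94420 - 84/376) + 2*I*√287/7 = (94420 - 84*1/376) + 2*I*√287/7 = (94420 - 21/94) + 2*I*√287/7 = 8875459/94 + 2*I*√287/7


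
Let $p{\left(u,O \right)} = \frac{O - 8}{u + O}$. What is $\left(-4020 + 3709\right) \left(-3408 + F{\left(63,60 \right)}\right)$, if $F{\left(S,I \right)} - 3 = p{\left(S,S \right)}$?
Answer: $\frac{133411225}{126} \approx 1.0588 \cdot 10^{6}$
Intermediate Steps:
$p{\left(u,O \right)} = \frac{-8 + O}{O + u}$
$F{\left(S,I \right)} = 3 + \frac{-8 + S}{2 S}$ ($F{\left(S,I \right)} = 3 + \frac{-8 + S}{S + S} = 3 + \frac{-8 + S}{2 S}$)
$\left(-4020 + 3709\right) \left(-3408 + F{\left(63,60 \right)}\right) = \left(-4020 + 3709\right) \left(-3408 + \left(\frac{7}{2} - \frac{4}{63}\right)\right) = - 311 \left(-3408 + \left(\frac{7}{2} - \frac{4}{63}\right)\right) = - 311 \left(-3408 + \frac{433}{126}\right) = \left(-311\right) \left(- \frac{428975}{126}\right) = \frac{133411225}{126}$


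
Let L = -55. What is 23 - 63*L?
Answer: 3488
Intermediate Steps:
23 - 63*L = 23 - 63*(-55) = 23 + 3465 = 3488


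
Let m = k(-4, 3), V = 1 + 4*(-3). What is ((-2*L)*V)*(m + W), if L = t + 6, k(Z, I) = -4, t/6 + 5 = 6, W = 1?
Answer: -792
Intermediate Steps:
t = 6 (t = -30 + 6*6 = -30 + 36 = 6)
V = -11 (V = 1 - 12 = -11)
m = -4
L = 12 (L = 6 + 6 = 12)
((-2*L)*V)*(m + W) = (-2*12*(-11))*(-4 + 1) = -24*(-11)*(-3) = 264*(-3) = -792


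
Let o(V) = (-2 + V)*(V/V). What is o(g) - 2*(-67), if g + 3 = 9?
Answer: 138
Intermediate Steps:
g = 6 (g = -3 + 9 = 6)
o(V) = -2 + V (o(V) = (-2 + V)*1 = -2 + V)
o(g) - 2*(-67) = (-2 + 6) - 2*(-67) = 4 + 134 = 138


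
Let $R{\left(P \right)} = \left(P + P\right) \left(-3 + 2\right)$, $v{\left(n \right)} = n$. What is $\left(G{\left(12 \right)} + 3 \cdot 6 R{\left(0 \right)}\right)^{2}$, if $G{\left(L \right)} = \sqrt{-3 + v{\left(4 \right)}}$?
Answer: $1$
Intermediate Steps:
$R{\left(P \right)} = - 2 P$ ($R{\left(P \right)} = 2 P \left(-1\right) = - 2 P$)
$G{\left(L \right)} = 1$ ($G{\left(L \right)} = \sqrt{-3 + 4} = \sqrt{1} = 1$)
$\left(G{\left(12 \right)} + 3 \cdot 6 R{\left(0 \right)}\right)^{2} = \left(1 + 3 \cdot 6 \left(\left(-2\right) 0\right)\right)^{2} = \left(1 + 18 \cdot 0\right)^{2} = \left(1 + 0\right)^{2} = 1^{2} = 1$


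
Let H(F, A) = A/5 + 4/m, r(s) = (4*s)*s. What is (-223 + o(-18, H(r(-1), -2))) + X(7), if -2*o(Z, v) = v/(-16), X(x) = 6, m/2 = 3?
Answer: -26039/120 ≈ -216.99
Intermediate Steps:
m = 6 (m = 2*3 = 6)
r(s) = 4*s²
H(F, A) = ⅔ + A/5 (H(F, A) = A/5 + 4/6 = A*(⅕) + 4*(⅙) = A/5 + ⅔ = ⅔ + A/5)
o(Z, v) = v/32 (o(Z, v) = -v/(2*(-16)) = -v*(-1)/(2*16) = -(-1)*v/32 = v/32)
(-223 + o(-18, H(r(-1), -2))) + X(7) = (-223 + (⅔ + (⅕)*(-2))/32) + 6 = (-223 + (⅔ - ⅖)/32) + 6 = (-223 + (1/32)*(4/15)) + 6 = (-223 + 1/120) + 6 = -26759/120 + 6 = -26039/120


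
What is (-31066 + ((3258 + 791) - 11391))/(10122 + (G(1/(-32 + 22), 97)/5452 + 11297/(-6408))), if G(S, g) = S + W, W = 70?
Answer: -419324333040/110489143571 ≈ -3.7952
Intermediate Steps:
G(S, g) = 70 + S (G(S, g) = S + 70 = 70 + S)
(-31066 + ((3258 + 791) - 11391))/(10122 + (G(1/(-32 + 22), 97)/5452 + 11297/(-6408))) = (-31066 + ((3258 + 791) - 11391))/(10122 + ((70 + 1/(-32 + 22))/5452 + 11297/(-6408))) = (-31066 + (4049 - 11391))/(10122 + ((70 + 1/(-10))*(1/5452) + 11297*(-1/6408))) = (-31066 - 7342)/(10122 + ((70 - 1/10)*(1/5452) - 11297/6408)) = -38408/(10122 + ((699/10)*(1/5452) - 11297/6408)) = -38408/(10122 + (699/54520 - 11297/6408)) = -38408/(10122 - 19107289/10917630) = -38408/110489143571/10917630 = -38408*10917630/110489143571 = -419324333040/110489143571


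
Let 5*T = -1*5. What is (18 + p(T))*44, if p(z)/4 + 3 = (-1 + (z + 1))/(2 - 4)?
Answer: 352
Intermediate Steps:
T = -1 (T = (-1*5)/5 = (⅕)*(-5) = -1)
p(z) = -12 - 2*z (p(z) = -12 + 4*((-1 + (z + 1))/(2 - 4)) = -12 + 4*((-1 + (1 + z))/(-2)) = -12 + 4*(z*(-½)) = -12 + 4*(-z/2) = -12 - 2*z)
(18 + p(T))*44 = (18 + (-12 - 2*(-1)))*44 = (18 + (-12 + 2))*44 = (18 - 10)*44 = 8*44 = 352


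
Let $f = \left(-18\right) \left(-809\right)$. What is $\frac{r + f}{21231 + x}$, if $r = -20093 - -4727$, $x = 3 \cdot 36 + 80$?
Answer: $- \frac{804}{21419} \approx -0.037537$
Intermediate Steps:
$x = 188$ ($x = 108 + 80 = 188$)
$f = 14562$
$r = -15366$ ($r = -20093 + 4727 = -15366$)
$\frac{r + f}{21231 + x} = \frac{-15366 + 14562}{21231 + 188} = - \frac{804}{21419}$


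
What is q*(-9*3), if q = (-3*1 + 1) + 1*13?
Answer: -297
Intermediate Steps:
q = 11 (q = (-3 + 1) + 13 = -2 + 13 = 11)
q*(-9*3) = 11*(-9*3) = 11*(-27) = -297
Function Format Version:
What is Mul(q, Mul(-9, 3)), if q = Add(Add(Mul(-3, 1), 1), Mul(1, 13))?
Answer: -297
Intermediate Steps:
q = 11 (q = Add(Add(-3, 1), 13) = Add(-2, 13) = 11)
Mul(q, Mul(-9, 3)) = Mul(11, Mul(-9, 3)) = Mul(11, -27) = -297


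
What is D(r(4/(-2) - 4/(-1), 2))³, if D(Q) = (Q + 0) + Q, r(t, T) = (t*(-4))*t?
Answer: -32768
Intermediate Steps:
r(t, T) = -4*t² (r(t, T) = (-4*t)*t = -4*t²)
D(Q) = 2*Q (D(Q) = Q + Q = 2*Q)
D(r(4/(-2) - 4/(-1), 2))³ = (2*(-4*(4/(-2) - 4/(-1))²))³ = (2*(-4*(4*(-½) - 4*(-1))²))³ = (2*(-4*(-2 + 4)²))³ = (2*(-4*2²))³ = (2*(-4*4))³ = (2*(-16))³ = (-32)³ = -32768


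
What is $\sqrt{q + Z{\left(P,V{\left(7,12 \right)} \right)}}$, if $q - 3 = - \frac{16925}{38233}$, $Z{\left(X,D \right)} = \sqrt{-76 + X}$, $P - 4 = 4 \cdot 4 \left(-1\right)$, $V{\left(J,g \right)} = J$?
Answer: $\frac{\sqrt{3738193342 + 2923524578 i \sqrt{22}}}{38233} \approx 2.478 + 1.8929 i$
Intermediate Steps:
$P = -12$ ($P = 4 + 4 \cdot 4 \left(-1\right) = 4 + 16 \left(-1\right) = 4 - 16 = -12$)
$q = \frac{97774}{38233}$ ($q = 3 - \frac{16925}{38233} = \frac{97774}{38233} \approx 2.5573$)
$\sqrt{q + Z{\left(P,V{\left(7,12 \right)} \right)}} = \sqrt{\frac{97774}{38233} + \sqrt{-76 - 12}} = \sqrt{\frac{97774}{38233} + \sqrt{-88}} = \sqrt{\frac{97774}{38233} + 2 i \sqrt{22}}$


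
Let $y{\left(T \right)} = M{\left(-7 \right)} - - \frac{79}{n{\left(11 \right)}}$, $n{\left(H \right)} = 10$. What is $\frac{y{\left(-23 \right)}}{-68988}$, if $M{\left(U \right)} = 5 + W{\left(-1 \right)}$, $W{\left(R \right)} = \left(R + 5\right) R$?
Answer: $- \frac{89}{689880} \approx -0.00012901$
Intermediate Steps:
$W{\left(R \right)} = R \left(5 + R\right)$ ($W{\left(R \right)} = \left(5 + R\right) R = R \left(5 + R\right)$)
$M{\left(U \right)} = 1$ ($M{\left(U \right)} = 5 - \left(5 - 1\right) = 5 - 4 = 1$)
$y{\left(T \right)} = \frac{89}{10}$ ($y{\left(T \right)} = 1 - - \frac{79}{10} = 1 + \frac{79}{10} = \frac{89}{10}$)
$\frac{y{\left(-23 \right)}}{-68988} = \frac{89}{10 \left(-68988\right)} = \frac{89}{10} \left(- \frac{1}{68988}\right) = - \frac{89}{689880}$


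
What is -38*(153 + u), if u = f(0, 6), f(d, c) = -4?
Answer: -5662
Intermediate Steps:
u = -4
-38*(153 + u) = -38*(153 - 4) = -38*149 = -5662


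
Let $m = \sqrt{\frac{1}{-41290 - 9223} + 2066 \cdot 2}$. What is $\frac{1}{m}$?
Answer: $\frac{\sqrt{10543058963795}}{208719715} \approx 0.015557$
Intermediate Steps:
$m = \frac{\sqrt{10543058963795}}{50513}$ ($m = \sqrt{\frac{1}{-50513} + 4132} = \sqrt{- \frac{1}{50513} + 4132} = \sqrt{\frac{208719715}{50513}} = \frac{\sqrt{10543058963795}}{50513} \approx 64.281$)
$\frac{1}{m} = \frac{1}{\frac{1}{50513} \sqrt{10543058963795}} = \frac{\sqrt{10543058963795}}{208719715}$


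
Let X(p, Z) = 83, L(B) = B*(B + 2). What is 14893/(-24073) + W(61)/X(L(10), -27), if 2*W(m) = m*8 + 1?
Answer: 9299459/3996118 ≈ 2.3271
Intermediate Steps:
L(B) = B*(2 + B)
W(m) = ½ + 4*m (W(m) = (m*8 + 1)/2 = (8*m + 1)/2 = (1 + 8*m)/2 = ½ + 4*m)
14893/(-24073) + W(61)/X(L(10), -27) = 14893/(-24073) + (½ + 4*61)/83 = 14893*(-1/24073) + (½ + 244)*(1/83) = -14893/24073 + (489/2)*(1/83) = -14893/24073 + 489/166 = 9299459/3996118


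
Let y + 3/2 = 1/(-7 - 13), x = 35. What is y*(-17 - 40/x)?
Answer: 3937/140 ≈ 28.121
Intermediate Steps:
y = -31/20 (y = -3/2 + 1/(-7 - 13) = -3/2 + 1/(-20) = -3/2 - 1/20 = -31/20 ≈ -1.5500)
y*(-17 - 40/x) = -31*(-17 - 40/35)/20 = -31*(-17 - 40*1/35)/20 = -31*(-17 - 8/7)/20 = -31/20*(-127/7) = 3937/140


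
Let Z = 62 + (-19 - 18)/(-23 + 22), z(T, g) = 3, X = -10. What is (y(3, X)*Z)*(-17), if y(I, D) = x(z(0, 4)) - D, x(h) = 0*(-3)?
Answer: -16830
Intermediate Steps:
Z = 99 (Z = 62 - 37/(-1) = 62 - 37*(-1) = 62 + 37 = 99)
x(h) = 0
y(I, D) = -D (y(I, D) = 0 - D = -D)
(y(3, X)*Z)*(-17) = (-1*(-10)*99)*(-17) = (10*99)*(-17) = 990*(-17) = -16830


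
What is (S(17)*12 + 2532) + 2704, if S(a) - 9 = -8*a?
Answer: 3712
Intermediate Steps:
S(a) = 9 - 8*a
(S(17)*12 + 2532) + 2704 = ((9 - 8*17)*12 + 2532) + 2704 = ((9 - 136)*12 + 2532) + 2704 = (-127*12 + 2532) + 2704 = (-1524 + 2532) + 2704 = 1008 + 2704 = 3712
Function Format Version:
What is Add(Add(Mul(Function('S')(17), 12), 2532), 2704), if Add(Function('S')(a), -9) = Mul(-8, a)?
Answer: 3712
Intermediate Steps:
Function('S')(a) = Add(9, Mul(-8, a))
Add(Add(Mul(Function('S')(17), 12), 2532), 2704) = Add(Add(Mul(Add(9, Mul(-8, 17)), 12), 2532), 2704) = Add(Add(Mul(Add(9, -136), 12), 2532), 2704) = Add(Add(Mul(-127, 12), 2532), 2704) = Add(Add(-1524, 2532), 2704) = Add(1008, 2704) = 3712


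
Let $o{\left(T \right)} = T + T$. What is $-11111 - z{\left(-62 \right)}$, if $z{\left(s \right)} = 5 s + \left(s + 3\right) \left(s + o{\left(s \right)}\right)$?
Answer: $-21775$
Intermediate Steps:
$o{\left(T \right)} = 2 T$
$z{\left(s \right)} = 5 s + 3 s \left(3 + s\right)$ ($z{\left(s \right)} = 5 s + \left(s + 3\right) \left(s + 2 s\right) = 5 s + \left(3 + s\right) 3 s = 5 s + 3 s \left(3 + s\right)$)
$-11111 - z{\left(-62 \right)} = -11111 - - 62 \left(14 + 3 \left(-62\right)\right) = -11111 - - 62 \left(14 - 186\right) = -11111 - \left(-62\right) \left(-172\right) = -11111 - 10664 = -21775$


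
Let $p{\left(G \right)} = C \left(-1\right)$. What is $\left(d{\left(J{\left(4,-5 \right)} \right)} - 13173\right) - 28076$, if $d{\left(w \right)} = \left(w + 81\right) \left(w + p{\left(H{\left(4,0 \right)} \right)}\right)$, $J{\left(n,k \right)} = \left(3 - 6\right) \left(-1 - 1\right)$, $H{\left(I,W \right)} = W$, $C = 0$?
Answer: $-40727$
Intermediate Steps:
$p{\left(G \right)} = 0$ ($p{\left(G \right)} = 0 \left(-1\right) = 0$)
$J{\left(n,k \right)} = 6$ ($J{\left(n,k \right)} = \left(-3\right) \left(-2\right) = 6$)
$d{\left(w \right)} = w \left(81 + w\right)$ ($d{\left(w \right)} = \left(w + 81\right) \left(w + 0\right) = \left(81 + w\right) w = w \left(81 + w\right)$)
$\left(d{\left(J{\left(4,-5 \right)} \right)} - 13173\right) - 28076 = \left(6 \left(81 + 6\right) - 13173\right) - 28076 = \left(6 \cdot 87 - 13173\right) - 28076 = \left(522 - 13173\right) - 28076 = -12651 - 28076 = -40727$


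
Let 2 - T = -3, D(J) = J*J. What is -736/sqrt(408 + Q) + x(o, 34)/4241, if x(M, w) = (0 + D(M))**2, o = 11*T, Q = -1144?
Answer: 9150625/4241 + 4*I*sqrt(46) ≈ 2157.7 + 27.129*I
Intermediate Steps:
D(J) = J**2
T = 5 (T = 2 - 1*(-3) = 2 + 3 = 5)
o = 55 (o = 11*5 = 55)
x(M, w) = M**4 (x(M, w) = (0 + M**2)**2 = (M**2)**2 = M**4)
-736/sqrt(408 + Q) + x(o, 34)/4241 = -736/sqrt(408 - 1144) + 55**4/4241 = -736*(-I*sqrt(46)/184) + 9150625*(1/4241) = -736*(-I*sqrt(46)/184) + 9150625/4241 = -(-4)*I*sqrt(46) + 9150625/4241 = 4*I*sqrt(46) + 9150625/4241 = 9150625/4241 + 4*I*sqrt(46)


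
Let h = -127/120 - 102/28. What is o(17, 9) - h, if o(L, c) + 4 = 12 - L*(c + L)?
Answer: -360611/840 ≈ -429.30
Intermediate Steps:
o(L, c) = 8 - L*(L + c) (o(L, c) = -4 + (12 - L*(c + L)) = -4 + (12 - L*(L + c)) = 8 - L*(L + c))
h = -3949/840 (h = -127*1/120 - 102*1/28 = -127/120 - 51/14 = -3949/840 ≈ -4.7012)
o(17, 9) - h = (8 - 1*17² - 1*17*9) - 1*(-3949/840) = (8 - 1*289 - 153) + 3949/840 = (8 - 289 - 153) + 3949/840 = -434 + 3949/840 = -360611/840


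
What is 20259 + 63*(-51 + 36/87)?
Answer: 495090/29 ≈ 17072.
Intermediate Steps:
20259 + 63*(-51 + 36/87) = 20259 + 63*(-51 + 36*(1/87)) = 20259 + 63*(-51 + 12/29) = 20259 + 63*(-1467/29) = 20259 - 92421/29 = 495090/29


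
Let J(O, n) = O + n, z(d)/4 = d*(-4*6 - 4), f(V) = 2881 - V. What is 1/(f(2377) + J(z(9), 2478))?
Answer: 1/1974 ≈ 0.00050659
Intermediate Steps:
z(d) = -112*d (z(d) = 4*(d*(-4*6 - 4)) = 4*(d*(-24 - 4)) = 4*(d*(-28)) = 4*(-28*d) = -112*d)
1/(f(2377) + J(z(9), 2478)) = 1/((2881 - 1*2377) + (-112*9 + 2478)) = 1/((2881 - 2377) + (-1008 + 2478)) = 1/(504 + 1470) = 1/1974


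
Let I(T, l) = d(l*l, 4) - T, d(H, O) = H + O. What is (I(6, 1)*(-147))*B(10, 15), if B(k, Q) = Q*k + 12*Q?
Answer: 48510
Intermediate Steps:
B(k, Q) = 12*Q + Q*k
I(T, l) = 4 + l**2 - T (I(T, l) = (l*l + 4) - T = (l**2 + 4) - T = (4 + l**2) - T = 4 + l**2 - T)
(I(6, 1)*(-147))*B(10, 15) = ((4 + 1**2 - 1*6)*(-147))*(15*(12 + 10)) = ((4 + 1 - 6)*(-147))*(15*22) = -1*(-147)*330 = 147*330 = 48510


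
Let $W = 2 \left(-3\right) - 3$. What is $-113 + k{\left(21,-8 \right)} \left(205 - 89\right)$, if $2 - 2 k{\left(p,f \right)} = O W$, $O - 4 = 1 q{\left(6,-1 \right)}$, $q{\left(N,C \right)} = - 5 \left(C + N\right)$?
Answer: $-10959$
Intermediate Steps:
$q{\left(N,C \right)} = - 5 C - 5 N$
$O = -21$ ($O = 4 + 1 \left(\left(-5\right) \left(-1\right) - 30\right) = 4 + 1 \left(5 - 30\right) = 4 + 1 \left(-25\right) = 4 - 25 = -21$)
$W = -9$ ($W = -6 - 3 = -9$)
$k{\left(p,f \right)} = - \frac{187}{2}$ ($k{\left(p,f \right)} = 1 - \frac{\left(-21\right) \left(-9\right)}{2} = 1 - \frac{189}{2} = - \frac{187}{2}$)
$-113 + k{\left(21,-8 \right)} \left(205 - 89\right) = -113 - \frac{187 \left(205 - 89\right)}{2} = -113 - 10846 = -10959$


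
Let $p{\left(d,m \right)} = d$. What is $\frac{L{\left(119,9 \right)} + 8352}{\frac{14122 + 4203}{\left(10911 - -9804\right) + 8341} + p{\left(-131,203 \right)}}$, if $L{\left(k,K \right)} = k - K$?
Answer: $- \frac{245871872}{3788011} \approx -64.908$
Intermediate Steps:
$\frac{L{\left(119,9 \right)} + 8352}{\frac{14122 + 4203}{\left(10911 - -9804\right) + 8341} + p{\left(-131,203 \right)}} = \frac{\left(119 - 9\right) + 8352}{\frac{14122 + 4203}{\left(10911 - -9804\right) + 8341} - 131} = \frac{\left(119 - 9\right) + 8352}{\frac{18325}{\left(10911 + 9804\right) + 8341} - 131} = \frac{110 + 8352}{\frac{18325}{20715 + 8341} - 131} = \frac{8462}{\frac{18325}{29056} - 131} = \frac{8462}{- \frac{3788011}{29056}} = 8462 \left(- \frac{29056}{3788011}\right) = - \frac{245871872}{3788011}$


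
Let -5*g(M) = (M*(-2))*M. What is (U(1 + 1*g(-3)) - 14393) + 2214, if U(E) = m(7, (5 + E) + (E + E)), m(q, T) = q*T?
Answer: -60237/5 ≈ -12047.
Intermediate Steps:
g(M) = 2*M**2/5 (g(M) = -M*(-2)*M/5 = -(-2*M)*M/5 = -(-2)*M**2/5 = 2*M**2/5)
m(q, T) = T*q
U(E) = 35 + 21*E (U(E) = ((5 + E) + (E + E))*7 = ((5 + E) + 2*E)*7 = (5 + 3*E)*7 = 35 + 21*E)
(U(1 + 1*g(-3)) - 14393) + 2214 = ((35 + 21*(1 + 1*((2/5)*(-3)**2))) - 14393) + 2214 = ((35 + 21*(1 + 1*((2/5)*9))) - 14393) + 2214 = ((35 + 21*(1 + 1*(18/5))) - 14393) + 2214 = ((35 + 21*(1 + 18/5)) - 14393) + 2214 = ((35 + 21*(23/5)) - 14393) + 2214 = ((35 + 483/5) - 14393) + 2214 = (658/5 - 14393) + 2214 = -71307/5 + 2214 = -60237/5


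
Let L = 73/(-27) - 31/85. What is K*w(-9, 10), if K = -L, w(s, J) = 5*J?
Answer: 70420/459 ≈ 153.42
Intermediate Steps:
L = -7042/2295 (L = 73*(-1/27) - 31*1/85 = -73/27 - 31/85 = -7042/2295 ≈ -3.0684)
K = 7042/2295 (K = -1*(-7042/2295) = 7042/2295 ≈ 3.0684)
K*w(-9, 10) = 7042*(5*10)/2295 = (7042/2295)*50 = 70420/459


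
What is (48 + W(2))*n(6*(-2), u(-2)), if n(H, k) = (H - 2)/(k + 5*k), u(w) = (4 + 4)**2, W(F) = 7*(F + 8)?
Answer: -413/96 ≈ -4.3021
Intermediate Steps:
W(F) = 56 + 7*F (W(F) = 7*(8 + F) = 56 + 7*F)
u(w) = 64 (u(w) = 8**2 = 64)
n(H, k) = (-2 + H)/(6*k) (n(H, k) = (-2 + H)/((6*k)) = (-2 + H)*(1/(6*k)) = (-2 + H)/(6*k))
(48 + W(2))*n(6*(-2), u(-2)) = (48 + (56 + 7*2))*((1/6)*(-2 + 6*(-2))/64) = (48 + (56 + 14))*((1/6)*(1/64)*(-2 - 12)) = (48 + 70)*((1/6)*(1/64)*(-14)) = 118*(-7/192) = -413/96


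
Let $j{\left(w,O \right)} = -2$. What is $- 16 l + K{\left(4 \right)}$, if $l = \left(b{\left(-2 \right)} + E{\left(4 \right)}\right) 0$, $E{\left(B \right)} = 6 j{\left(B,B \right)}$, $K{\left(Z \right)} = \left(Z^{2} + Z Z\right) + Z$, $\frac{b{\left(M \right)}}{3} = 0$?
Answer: $36$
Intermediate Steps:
$b{\left(M \right)} = 0$ ($b{\left(M \right)} = 3 \cdot 0 = 0$)
$K{\left(Z \right)} = Z + 2 Z^{2}$ ($K{\left(Z \right)} = \left(Z^{2} + Z^{2}\right) + Z = 2 Z^{2} + Z = Z + 2 Z^{2}$)
$E{\left(B \right)} = -12$ ($E{\left(B \right)} = 6 \left(-2\right) = -12$)
$l = 0$ ($l = \left(0 - 12\right) 0 = \left(-12\right) 0 = 0$)
$- 16 l + K{\left(4 \right)} = \left(-16\right) 0 + 4 \left(1 + 2 \cdot 4\right) = 0 + 4 \left(1 + 8\right) = 0 + 4 \cdot 9 = 0 + 36 = 36$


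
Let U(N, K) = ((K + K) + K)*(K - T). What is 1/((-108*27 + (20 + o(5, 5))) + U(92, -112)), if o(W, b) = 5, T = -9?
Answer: 1/31717 ≈ 3.1529e-5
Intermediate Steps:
U(N, K) = 3*K*(9 + K) (U(N, K) = ((K + K) + K)*(K - 1*(-9)) = (2*K + K)*(K + 9) = (3*K)*(9 + K) = 3*K*(9 + K))
1/((-108*27 + (20 + o(5, 5))) + U(92, -112)) = 1/((-108*27 + (20 + 5)) + 3*(-112)*(9 - 112)) = 1/((-2916 + 25) + 3*(-112)*(-103)) = 1/(-2891 + 34608) = 1/31717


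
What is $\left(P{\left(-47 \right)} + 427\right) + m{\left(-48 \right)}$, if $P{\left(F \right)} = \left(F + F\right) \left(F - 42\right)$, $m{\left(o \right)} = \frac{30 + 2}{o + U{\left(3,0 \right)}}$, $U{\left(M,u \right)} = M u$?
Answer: $\frac{26377}{3} \approx 8792.3$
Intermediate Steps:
$m{\left(o \right)} = \frac{32}{o}$ ($m{\left(o \right)} = \frac{30 + 2}{o + 3 \cdot 0} = \frac{32}{o + 0} = \frac{32}{o}$)
$P{\left(F \right)} = 2 F \left(-42 + F\right)$
$\left(P{\left(-47 \right)} + 427\right) + m{\left(-48 \right)} = \left(2 \left(-47\right) \left(-42 - 47\right) + 427\right) + \frac{32}{-48} = \left(2 \left(-47\right) \left(-89\right) + 427\right) + 32 \left(- \frac{1}{48}\right) = \left(8366 + 427\right) - \frac{2}{3} = 8793 - \frac{2}{3} = \frac{26377}{3}$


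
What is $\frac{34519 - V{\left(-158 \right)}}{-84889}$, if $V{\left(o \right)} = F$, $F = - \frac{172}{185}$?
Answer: $- \frac{6386187}{15704465} \approx -0.40665$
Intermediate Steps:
$F = - \frac{172}{185}$ ($F = \left(-172\right) \frac{1}{185} = - \frac{172}{185} \approx -0.92973$)
$V{\left(o \right)} = - \frac{172}{185}$
$\frac{34519 - V{\left(-158 \right)}}{-84889} = \frac{34519 - - \frac{172}{185}}{-84889} = \left(34519 + \frac{172}{185}\right) \left(- \frac{1}{84889}\right) = \frac{6386187}{185} \left(- \frac{1}{84889}\right) = - \frac{6386187}{15704465}$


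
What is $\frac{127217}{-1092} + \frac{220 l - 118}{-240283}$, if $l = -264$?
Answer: $- \frac{30504530195}{262389036} \approx -116.26$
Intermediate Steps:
$\frac{127217}{-1092} + \frac{220 l - 118}{-240283} = \frac{127217}{-1092} + \frac{220 \left(-264\right) - 118}{-240283} = 127217 \left(- \frac{1}{1092}\right) + \left(-58080 - 118\right) \left(- \frac{1}{240283}\right) = - \frac{127217}{1092} - - \frac{58198}{240283} = - \frac{127217}{1092} + \frac{58198}{240283} = - \frac{30504530195}{262389036}$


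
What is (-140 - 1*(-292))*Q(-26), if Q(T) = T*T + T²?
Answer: 205504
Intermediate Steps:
Q(T) = 2*T² (Q(T) = T² + T² = 2*T²)
(-140 - 1*(-292))*Q(-26) = (-140 - 1*(-292))*(2*(-26)²) = (-140 + 292)*(2*676) = 152*1352 = 205504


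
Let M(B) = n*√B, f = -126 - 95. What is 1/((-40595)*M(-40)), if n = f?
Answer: -I*√10/179429900 ≈ -1.7624e-8*I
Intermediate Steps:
f = -221
n = -221
M(B) = -221*√B
1/((-40595)*M(-40)) = 1/((-40595)*((-442*I*√10))) = -I*√10/4420/40595 = -I*√10/179429900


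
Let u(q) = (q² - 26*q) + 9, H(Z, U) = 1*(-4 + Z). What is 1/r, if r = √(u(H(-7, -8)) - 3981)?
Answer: -I*√3565/3565 ≈ -0.016748*I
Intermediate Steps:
H(Z, U) = -4 + Z
u(q) = 9 + q² - 26*q
r = I*√3565 (r = √((9 + (-4 - 7)² - 26*(-4 - 7)) - 3981) = √((9 + (-11)² - 26*(-11)) - 3981) = √((9 + 121 + 286) - 3981) = √(416 - 3981) = √(-3565) = I*√3565 ≈ 59.708*I)
1/r = 1/(I*√3565) = -I*√3565/3565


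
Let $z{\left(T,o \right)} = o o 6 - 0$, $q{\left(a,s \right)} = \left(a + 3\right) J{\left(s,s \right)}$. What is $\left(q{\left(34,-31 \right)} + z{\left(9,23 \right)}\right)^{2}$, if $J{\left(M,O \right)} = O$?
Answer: $4108729$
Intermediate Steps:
$q{\left(a,s \right)} = s \left(3 + a\right)$ ($q{\left(a,s \right)} = \left(a + 3\right) s = \left(3 + a\right) s = s \left(3 + a\right)$)
$z{\left(T,o \right)} = 6 o^{2}$ ($z{\left(T,o \right)} = o^{2} \cdot 6 + 0 = 6 o^{2} + 0 = 6 o^{2}$)
$\left(q{\left(34,-31 \right)} + z{\left(9,23 \right)}\right)^{2} = \left(- 31 \left(3 + 34\right) + 6 \cdot 23^{2}\right)^{2} = \left(\left(-31\right) 37 + 6 \cdot 529\right)^{2} = \left(-1147 + 3174\right)^{2} = 2027^{2} = 4108729$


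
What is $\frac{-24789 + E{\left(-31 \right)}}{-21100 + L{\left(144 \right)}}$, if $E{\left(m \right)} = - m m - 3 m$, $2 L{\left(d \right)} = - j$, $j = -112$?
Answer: $\frac{25657}{21044} \approx 1.2192$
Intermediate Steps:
$L{\left(d \right)} = 56$ ($L{\left(d \right)} = \frac{\left(-1\right) \left(-112\right)}{2} = \frac{1}{2} \cdot 112 = 56$)
$E{\left(m \right)} = - m^{2} - 3 m$
$\frac{-24789 + E{\left(-31 \right)}}{-21100 + L{\left(144 \right)}} = \frac{-24789 - - 31 \left(3 - 31\right)}{-21100 + 56} = \frac{-24789 - \left(-31\right) \left(-28\right)}{-21044} = \left(-24789 - 868\right) \left(- \frac{1}{21044}\right) = \left(-25657\right) \left(- \frac{1}{21044}\right) = \frac{25657}{21044}$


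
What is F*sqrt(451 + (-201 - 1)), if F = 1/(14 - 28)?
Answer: -sqrt(249)/14 ≈ -1.1271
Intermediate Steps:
F = -1/14 (F = 1/(-14) = -1/14 ≈ -0.071429)
F*sqrt(451 + (-201 - 1)) = -sqrt(451 + (-201 - 1))/14 = -sqrt(451 - 202)/14 = -sqrt(249)/14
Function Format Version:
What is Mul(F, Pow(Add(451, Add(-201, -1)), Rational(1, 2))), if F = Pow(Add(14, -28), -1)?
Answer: Mul(Rational(-1, 14), Pow(249, Rational(1, 2))) ≈ -1.1271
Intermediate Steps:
F = Rational(-1, 14) (F = Pow(-14, -1) = Rational(-1, 14) ≈ -0.071429)
Mul(F, Pow(Add(451, Add(-201, -1)), Rational(1, 2))) = Mul(Rational(-1, 14), Pow(Add(451, Add(-201, -1)), Rational(1, 2))) = Mul(Rational(-1, 14), Pow(Add(451, -202), Rational(1, 2))) = Mul(Rational(-1, 14), Pow(249, Rational(1, 2)))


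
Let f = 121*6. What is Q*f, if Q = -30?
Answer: -21780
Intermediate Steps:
f = 726
Q*f = -30*726 = -21780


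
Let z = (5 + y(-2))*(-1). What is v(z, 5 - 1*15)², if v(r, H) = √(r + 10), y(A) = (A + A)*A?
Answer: -3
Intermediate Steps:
y(A) = 2*A² (y(A) = (2*A)*A = 2*A²)
z = -13 (z = (5 + 2*(-2)²)*(-1) = (5 + 2*4)*(-1) = (5 + 8)*(-1) = 13*(-1) = -13)
v(r, H) = √(10 + r)
v(z, 5 - 1*15)² = (√(10 - 13))² = (√(-3))² = (I*√3)² = -3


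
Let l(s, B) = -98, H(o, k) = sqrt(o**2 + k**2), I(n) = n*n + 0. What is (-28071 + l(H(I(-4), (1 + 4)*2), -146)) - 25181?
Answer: -53350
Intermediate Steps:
I(n) = n**2 (I(n) = n**2 + 0 = n**2)
H(o, k) = sqrt(k**2 + o**2)
(-28071 + l(H(I(-4), (1 + 4)*2), -146)) - 25181 = (-28071 - 98) - 25181 = -28169 - 25181 = -53350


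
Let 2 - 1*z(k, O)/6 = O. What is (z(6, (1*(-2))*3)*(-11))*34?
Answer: -17952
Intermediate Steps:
z(k, O) = 12 - 6*O
(z(6, (1*(-2))*3)*(-11))*34 = ((12 - 6*1*(-2)*3)*(-11))*34 = ((12 - (-12)*3)*(-11))*34 = ((12 - 6*(-6))*(-11))*34 = ((12 + 36)*(-11))*34 = (48*(-11))*34 = -528*34 = -17952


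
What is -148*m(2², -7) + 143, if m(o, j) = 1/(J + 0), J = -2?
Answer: 217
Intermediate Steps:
m(o, j) = -½ (m(o, j) = 1/(-2 + 0) = 1/(-2) = -½)
-148*m(2², -7) + 143 = -148*(-½) + 143 = 74 + 143 = 217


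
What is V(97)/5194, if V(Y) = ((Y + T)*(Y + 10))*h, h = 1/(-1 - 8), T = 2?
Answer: -1177/5194 ≈ -0.22661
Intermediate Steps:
h = -⅑ (h = 1/(-9) = -⅑ ≈ -0.11111)
V(Y) = -(2 + Y)*(10 + Y)/9 (V(Y) = ((Y + 2)*(Y + 10))*(-⅑) = ((2 + Y)*(10 + Y))*(-⅑) = -(2 + Y)*(10 + Y)/9)
V(97)/5194 = (-20/9 - 4/3*97 - ⅑*97²)/5194 = (-20/9 - 388/3 - ⅑*9409)*(1/5194) = (-20/9 - 388/3 - 9409/9)*(1/5194) = -1177*1/5194 = -1177/5194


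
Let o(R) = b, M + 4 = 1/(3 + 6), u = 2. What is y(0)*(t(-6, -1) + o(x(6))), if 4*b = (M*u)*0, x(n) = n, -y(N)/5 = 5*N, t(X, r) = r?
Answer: 0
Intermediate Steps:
M = -35/9 (M = -4 + 1/(3 + 6) = -4 + 1/9 = -35/9 ≈ -3.8889)
y(N) = -25*N
b = 0 (b = (-35/9*2*0)/4 = (-70/9*0)/4 = (1/4)*0 = 0)
o(R) = 0
y(0)*(t(-6, -1) + o(x(6))) = (-25*0)*(-1 + 0) = 0*(-1) = 0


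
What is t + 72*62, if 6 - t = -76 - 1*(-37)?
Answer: 4509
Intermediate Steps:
t = 45 (t = 6 - (-76 - 1*(-37)) = 6 - (-76 + 37) = 6 - 1*(-39) = 6 + 39 = 45)
t + 72*62 = 45 + 72*62 = 45 + 4464 = 4509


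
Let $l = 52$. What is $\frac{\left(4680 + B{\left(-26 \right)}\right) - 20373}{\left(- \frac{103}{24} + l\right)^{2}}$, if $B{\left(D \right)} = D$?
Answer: $- \frac{9054144}{1311025} \approx -6.9062$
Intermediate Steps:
$\frac{\left(4680 + B{\left(-26 \right)}\right) - 20373}{\left(- \frac{103}{24} + l\right)^{2}} = \frac{\left(4680 - 26\right) - 20373}{\left(- \frac{103}{24} + 52\right)^{2}} = \frac{4654 - 20373}{\left(\left(-103\right) \frac{1}{24} + 52\right)^{2}} = - \frac{15719}{\left(- \frac{103}{24} + 52\right)^{2}} = - \frac{15719}{\left(\frac{1145}{24}\right)^{2}} = - \frac{15719}{\frac{1311025}{576}} = \left(-15719\right) \frac{576}{1311025} = - \frac{9054144}{1311025}$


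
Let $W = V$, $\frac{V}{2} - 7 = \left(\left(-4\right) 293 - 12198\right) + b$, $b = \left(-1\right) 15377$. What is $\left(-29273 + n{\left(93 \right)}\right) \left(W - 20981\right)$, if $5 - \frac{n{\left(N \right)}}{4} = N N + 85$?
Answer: $5036333129$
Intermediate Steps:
$b = -15377$
$n{\left(N \right)} = -320 - 4 N^{2}$ ($n{\left(N \right)} = 20 - 4 \left(N N + 85\right) = 20 - 4 \left(N^{2} + 85\right) = 20 - 4 \left(85 + N^{2}\right) = 20 - \left(340 + 4 N^{2}\right) = -320 - 4 N^{2}$)
$V = -57480$ ($V = 14 + 2 \left(\left(\left(-4\right) 293 - 12198\right) - 15377\right) = 14 + 2 \left(\left(-1172 - 12198\right) - 15377\right) = 14 + 2 \left(-13370 - 15377\right) = 14 + 2 \left(-28747\right) = 14 - 57494 = -57480$)
$W = -57480$
$\left(-29273 + n{\left(93 \right)}\right) \left(W - 20981\right) = \left(-29273 - \left(320 + 4 \cdot 93^{2}\right)\right) \left(-57480 - 20981\right) = \left(-29273 - 34916\right) \left(-78461\right) = \left(-64189\right) \left(-78461\right) = 5036333129$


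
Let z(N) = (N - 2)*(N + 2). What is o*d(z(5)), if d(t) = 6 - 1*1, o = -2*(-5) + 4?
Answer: 70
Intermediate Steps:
o = 14 (o = 10 + 4 = 14)
z(N) = (-2 + N)*(2 + N)
d(t) = 5 (d(t) = 6 - 1 = 5)
o*d(z(5)) = 14*5 = 70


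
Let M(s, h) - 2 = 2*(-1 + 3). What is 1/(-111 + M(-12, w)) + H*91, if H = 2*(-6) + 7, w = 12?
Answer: -47776/105 ≈ -455.01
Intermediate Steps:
M(s, h) = 6 (M(s, h) = 2 + 2*(-1 + 3) = 2 + 2*2 = 2 + 4 = 6)
H = -5 (H = -12 + 7 = -5)
1/(-111 + M(-12, w)) + H*91 = 1/(-111 + 6) - 5*91 = 1/(-105) - 455 = -1/105 - 455 = -47776/105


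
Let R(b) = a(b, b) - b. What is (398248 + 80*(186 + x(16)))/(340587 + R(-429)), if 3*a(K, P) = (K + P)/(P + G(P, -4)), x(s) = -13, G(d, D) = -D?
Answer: 87568700/72466043 ≈ 1.2084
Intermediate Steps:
a(K, P) = (K + P)/(3*(4 + P)) (a(K, P) = ((K + P)/(P - 1*(-4)))/3 = ((K + P)/(P + 4))/3 = ((K + P)/(4 + P))/3 = (K + P)/(3*(4 + P)))
R(b) = -b + 2*b/(3*(4 + b)) (R(b) = (b + b)/(3*(4 + b)) - b = (2*b)/(3*(4 + b)) - b = 2*b/(3*(4 + b)) - b = -b + 2*b/(3*(4 + b)))
(398248 + 80*(186 + x(16)))/(340587 + R(-429)) = (398248 + 80*(186 - 13))/(340587 + (1/3)*(-429)*(-10 - 3*(-429))/(4 - 429)) = (398248 + 80*173)/(340587 + (1/3)*(-429)*(-10 + 1287)/(-425)) = (398248 + 13840)/(340587 + (1/3)*(-429)*(-1/425)*1277) = 412088/(340587 + 182611/425) = 412088/(144932086/425) = 412088*(425/144932086) = 87568700/72466043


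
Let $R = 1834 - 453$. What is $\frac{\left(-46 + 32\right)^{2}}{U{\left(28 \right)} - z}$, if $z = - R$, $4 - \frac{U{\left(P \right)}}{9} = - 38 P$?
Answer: $\frac{196}{10993} \approx 0.01783$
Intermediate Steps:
$R = 1381$ ($R = 1834 - 453 = 1381$)
$U{\left(P \right)} = 36 + 342 P$ ($U{\left(P \right)} = 36 - 9 \left(- 38 P\right) = 36 + 342 P$)
$z = -1381$ ($z = \left(-1\right) 1381 = -1381$)
$\frac{\left(-46 + 32\right)^{2}}{U{\left(28 \right)} - z} = \frac{\left(-46 + 32\right)^{2}}{\left(36 + 342 \cdot 28\right) - -1381} = \frac{\left(-14\right)^{2}}{\left(36 + 9576\right) + 1381} = \frac{196}{9612 + 1381} = \frac{196}{10993}$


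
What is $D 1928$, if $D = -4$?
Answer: $-7712$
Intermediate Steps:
$D 1928 = \left(-4\right) 1928 = -7712$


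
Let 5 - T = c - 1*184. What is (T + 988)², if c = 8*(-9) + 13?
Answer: 1527696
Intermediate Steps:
c = -59 (c = -72 + 13 = -59)
T = 248 (T = 5 - (-59 - 1*184) = 5 - (-59 - 184) = 5 - 1*(-243) = 5 + 243 = 248)
(T + 988)² = (248 + 988)² = 1236² = 1527696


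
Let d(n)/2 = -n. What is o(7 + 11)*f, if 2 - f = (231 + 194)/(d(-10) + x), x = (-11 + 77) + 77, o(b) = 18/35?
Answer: -1782/5705 ≈ -0.31236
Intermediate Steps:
o(b) = 18/35 (o(b) = 18*(1/35) = 18/35)
d(n) = -2*n (d(n) = 2*(-n) = -2*n)
x = 143 (x = 66 + 77 = 143)
f = -99/163 (f = 2 - (231 + 194)/(-2*(-10) + 143) = 2 - 425/(20 + 143) = 2 - 425/163 = -99/163 ≈ -0.60736)
o(7 + 11)*f = (18/35)*(-99/163) = -1782/5705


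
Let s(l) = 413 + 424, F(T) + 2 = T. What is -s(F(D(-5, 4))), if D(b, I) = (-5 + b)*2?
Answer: -837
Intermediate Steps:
D(b, I) = -10 + 2*b
F(T) = -2 + T
s(l) = 837
-s(F(D(-5, 4))) = -1*837 = -837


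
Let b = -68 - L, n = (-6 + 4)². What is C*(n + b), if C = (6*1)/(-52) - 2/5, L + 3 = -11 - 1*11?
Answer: 201/10 ≈ 20.100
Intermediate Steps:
L = -25 (L = -3 + (-11 - 1*11) = -3 + (-11 - 11) = -3 - 22 = -25)
n = 4 (n = (-2)² = 4)
C = -67/130 (C = 6*(-1/52) - 2*⅕ = -3/26 - ⅖ = -67/130 ≈ -0.51538)
b = -43 (b = -68 - 1*(-25) = -68 + 25 = -43)
C*(n + b) = -67*(4 - 43)/130 = -67/130*(-39) = 201/10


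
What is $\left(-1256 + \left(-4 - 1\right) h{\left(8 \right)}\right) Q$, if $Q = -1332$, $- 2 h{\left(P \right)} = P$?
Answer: $1646352$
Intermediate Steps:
$h{\left(P \right)} = - \frac{P}{2}$
$\left(-1256 + \left(-4 - 1\right) h{\left(8 \right)}\right) Q = \left(-1256 + \left(-4 - 1\right) \left(\left(- \frac{1}{2}\right) 8\right)\right) \left(-1332\right) = \left(-1256 + \left(-4 - 1\right) \left(-4\right)\right) \left(-1332\right) = \left(-1256 - -20\right) \left(-1332\right) = \left(-1256 + 20\right) \left(-1332\right) = \left(-1236\right) \left(-1332\right) = 1646352$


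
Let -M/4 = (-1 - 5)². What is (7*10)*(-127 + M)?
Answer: -18970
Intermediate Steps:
M = -144 (M = -4*(-1 - 5)² = -4*(-6)² = -4*36 = -144)
(7*10)*(-127 + M) = (7*10)*(-127 - 144) = 70*(-271) = -18970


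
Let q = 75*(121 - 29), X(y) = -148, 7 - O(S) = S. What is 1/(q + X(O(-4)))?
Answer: 1/6752 ≈ 0.00014810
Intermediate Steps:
O(S) = 7 - S
q = 6900 (q = 75*92 = 6900)
1/(q + X(O(-4))) = 1/(6900 - 148) = 1/6752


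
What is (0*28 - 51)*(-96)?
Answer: 4896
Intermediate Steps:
(0*28 - 51)*(-96) = (0 - 51)*(-96) = -51*(-96) = 4896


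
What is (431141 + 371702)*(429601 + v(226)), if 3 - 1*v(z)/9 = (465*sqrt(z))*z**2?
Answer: 344923832404 - 171610147949580*sqrt(226) ≈ -2.5795e+15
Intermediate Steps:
v(z) = 27 - 4185*z**(5/2) (v(z) = 27 - 9*465*sqrt(z)*z**2 = 27 - 4185*z**(5/2))
(431141 + 371702)*(429601 + v(226)) = (431141 + 371702)*(429601 + (27 - 213753060*sqrt(226))) = 802843*(429601 + (27 - 213753060*sqrt(226))) = 802843*(429628 - 213753060*sqrt(226)) = 344923832404 - 171610147949580*sqrt(226)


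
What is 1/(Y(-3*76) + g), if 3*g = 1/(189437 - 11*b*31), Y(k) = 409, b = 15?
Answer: 552966/226163095 ≈ 0.0024450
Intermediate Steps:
g = 1/552966 (g = 1/(3*(189437 - 11*15*31)) = 1/(3*(189437 - 165*31)) = 1/(3*(189437 - 5115)) = (⅓)/184322 = (⅓)*(1/184322) = 1/552966 ≈ 1.8084e-6)
1/(Y(-3*76) + g) = 1/(409 + 1/552966) = 1/(226163095/552966) = 552966/226163095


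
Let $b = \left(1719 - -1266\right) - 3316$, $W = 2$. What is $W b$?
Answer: $-662$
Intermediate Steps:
$b = -331$ ($b = \left(1719 + 1266\right) - 3316 = 2985 - 3316 = -331$)
$W b = 2 \left(-331\right) = -662$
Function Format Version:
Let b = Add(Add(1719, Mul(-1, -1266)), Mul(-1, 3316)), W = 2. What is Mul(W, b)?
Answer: -662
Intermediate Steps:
b = -331 (b = Add(Add(1719, 1266), -3316) = Add(2985, -3316) = -331)
Mul(W, b) = Mul(2, -331) = -662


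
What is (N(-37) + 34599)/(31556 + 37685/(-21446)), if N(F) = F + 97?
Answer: 743296914/676712291 ≈ 1.0984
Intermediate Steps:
N(F) = 97 + F
(N(-37) + 34599)/(31556 + 37685/(-21446)) = ((97 - 37) + 34599)/(31556 + 37685/(-21446)) = (60 + 34599)/(31556 + 37685*(-1/21446)) = 34659/(31556 - 37685/21446) = 34659/(676712291/21446) = 34659*(21446/676712291) = 743296914/676712291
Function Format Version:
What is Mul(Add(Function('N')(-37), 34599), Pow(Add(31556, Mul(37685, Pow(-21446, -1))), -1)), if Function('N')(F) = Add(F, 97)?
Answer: Rational(743296914, 676712291) ≈ 1.0984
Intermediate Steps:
Function('N')(F) = Add(97, F)
Mul(Add(Function('N')(-37), 34599), Pow(Add(31556, Mul(37685, Pow(-21446, -1))), -1)) = Mul(Add(Add(97, -37), 34599), Pow(Add(31556, Mul(37685, Pow(-21446, -1))), -1)) = Mul(Add(60, 34599), Pow(Add(31556, Mul(37685, Rational(-1, 21446))), -1)) = Mul(34659, Pow(Add(31556, Rational(-37685, 21446)), -1)) = Mul(34659, Pow(Rational(676712291, 21446), -1)) = Mul(34659, Rational(21446, 676712291)) = Rational(743296914, 676712291)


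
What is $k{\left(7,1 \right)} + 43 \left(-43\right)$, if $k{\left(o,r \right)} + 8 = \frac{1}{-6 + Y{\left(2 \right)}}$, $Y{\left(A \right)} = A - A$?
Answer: $- \frac{11143}{6} \approx -1857.2$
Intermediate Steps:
$Y{\left(A \right)} = 0$
$k{\left(o,r \right)} = - \frac{49}{6}$ ($k{\left(o,r \right)} = -8 + \frac{1}{-6 + 0} = -8 + \frac{1}{-6} = -8 - \frac{1}{6} = - \frac{49}{6}$)
$k{\left(7,1 \right)} + 43 \left(-43\right) = - \frac{49}{6} + 43 \left(-43\right) = - \frac{49}{6} - 1849 = - \frac{11143}{6}$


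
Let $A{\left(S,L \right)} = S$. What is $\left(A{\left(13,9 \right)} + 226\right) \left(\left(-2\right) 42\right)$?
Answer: $-20076$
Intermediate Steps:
$\left(A{\left(13,9 \right)} + 226\right) \left(\left(-2\right) 42\right) = \left(13 + 226\right) \left(\left(-2\right) 42\right) = 239 \left(-84\right) = -20076$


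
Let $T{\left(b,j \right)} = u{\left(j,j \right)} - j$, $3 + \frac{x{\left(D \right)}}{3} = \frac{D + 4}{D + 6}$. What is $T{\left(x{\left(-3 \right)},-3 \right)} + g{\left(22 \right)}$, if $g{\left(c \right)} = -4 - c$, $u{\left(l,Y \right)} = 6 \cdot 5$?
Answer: $7$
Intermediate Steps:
$u{\left(l,Y \right)} = 30$
$x{\left(D \right)} = -9 + \frac{3 \left(4 + D\right)}{6 + D}$ ($x{\left(D \right)} = -9 + 3 \frac{D + 4}{D + 6} = -9 + 3 \frac{4 + D}{6 + D} = -9 + \frac{3 \left(4 + D\right)}{6 + D}$)
$T{\left(b,j \right)} = 30 - j$
$T{\left(x{\left(-3 \right)},-3 \right)} + g{\left(22 \right)} = \left(30 - -3\right) - 26 = \left(30 + 3\right) - 26 = 33 - 26 = 7$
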